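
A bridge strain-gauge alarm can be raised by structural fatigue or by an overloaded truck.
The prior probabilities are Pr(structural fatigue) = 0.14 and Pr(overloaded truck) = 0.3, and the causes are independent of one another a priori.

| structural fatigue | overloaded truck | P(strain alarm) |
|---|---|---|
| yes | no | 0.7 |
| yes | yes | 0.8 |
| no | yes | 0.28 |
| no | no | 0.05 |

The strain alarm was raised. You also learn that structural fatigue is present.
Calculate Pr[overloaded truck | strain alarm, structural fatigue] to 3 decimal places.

Pr[overloaded truck | strain alarm, structural fatigue] ≈ 0.329

Sum P(strain alarm|·) weighted by the priors over both values of overloaded truck:
  P(strain alarm | structural fatigue) = 0.7·0.7 + 0.8·0.3
        = 0.490000 + 0.240000 = 0.730000
Keeping only the overloaded truck-present terms gives 0.240000, so
  P(overloaded truck | strain alarm, structural fatigue) = 0.240000 / 0.730000 ≈ 0.329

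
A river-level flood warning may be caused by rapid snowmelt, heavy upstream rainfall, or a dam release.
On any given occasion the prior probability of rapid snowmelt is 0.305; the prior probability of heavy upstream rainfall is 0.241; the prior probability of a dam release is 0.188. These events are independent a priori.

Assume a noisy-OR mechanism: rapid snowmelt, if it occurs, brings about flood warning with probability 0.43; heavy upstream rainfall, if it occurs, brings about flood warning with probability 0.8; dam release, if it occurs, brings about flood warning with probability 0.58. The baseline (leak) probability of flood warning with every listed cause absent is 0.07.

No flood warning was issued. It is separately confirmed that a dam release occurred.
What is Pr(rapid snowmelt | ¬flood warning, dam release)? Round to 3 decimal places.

Pr(rapid snowmelt | ¬flood warning, dam release) ≈ 0.200

Under noisy-OR, P(flood warning | causes) = 1 − (1−0.07)·∏(1−qᵢ) over the active causes.
Numerator (weight on configurations with rapid snowmelt): 0.051541 + 0.003273 = 0.054814
The normalizing constant is 0.3906·0.695·0.759 + 0.07812·0.695·0.241 + 0.222642·0.305·0.759 + 0.044528·0.305·0.241 = 0.273942
P(rapid snowmelt | ¬flood warning, dam release) = 0.054814/0.273942 ≈ 0.200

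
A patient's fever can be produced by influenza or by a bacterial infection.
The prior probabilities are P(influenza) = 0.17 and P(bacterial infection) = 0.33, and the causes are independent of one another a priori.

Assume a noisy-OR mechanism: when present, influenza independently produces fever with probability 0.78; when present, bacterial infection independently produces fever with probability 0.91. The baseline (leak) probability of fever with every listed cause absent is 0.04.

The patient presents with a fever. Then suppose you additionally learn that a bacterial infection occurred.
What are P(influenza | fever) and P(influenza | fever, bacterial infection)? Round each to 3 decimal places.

P(influenza | fever) ≈ 0.347; P(influenza | fever, bacterial infection) ≈ 0.180

Under noisy-OR, P(fever | causes) = 1 − (1−0.04)·∏(1−qᵢ) over the active causes.
Weight on influenza=true, given the evidence: 0.089844 + 0.055034 = 0.144878
Normalizer over all consistent configurations: 0.04×0.83×0.67 + 0.9136×0.83×0.33 + 0.7888×0.17×0.67 + 0.980992×0.17×0.33 = 0.417357
P(influenza | fever) = 0.144878/0.417357 ≈ 0.347

Now also conditioning on bacterial infection=true:
Enumerate both values of influenza and weight by the priors:
  P(fever | bacterial infection) = 0.9136×0.83 + 0.980992×0.17
        = 0.758288 + 0.166769 = 0.925057
The terms with influenza present sum to 0.166769, so
  P(influenza | fever, bacterial infection) = 0.166769 / 0.925057 ≈ 0.180
Conditioning on bacterial infection lowers the posterior on influenza: the classic explaining-away effect in a common-effect structure.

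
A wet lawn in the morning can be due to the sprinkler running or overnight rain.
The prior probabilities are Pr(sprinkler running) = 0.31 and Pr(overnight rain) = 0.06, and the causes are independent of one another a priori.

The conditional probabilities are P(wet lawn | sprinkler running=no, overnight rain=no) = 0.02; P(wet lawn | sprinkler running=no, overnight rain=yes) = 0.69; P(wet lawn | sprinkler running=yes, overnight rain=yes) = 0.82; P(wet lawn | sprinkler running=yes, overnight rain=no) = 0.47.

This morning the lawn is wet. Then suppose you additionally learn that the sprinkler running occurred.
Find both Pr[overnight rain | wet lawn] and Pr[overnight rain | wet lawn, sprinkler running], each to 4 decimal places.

Pr[overnight rain | wet lawn] ≈ 0.2262; Pr[overnight rain | wet lawn, sprinkler running] ≈ 0.1002

For the numerator, keep only overnight rain=true terms: 0.028566 + 0.015252 = 0.043818
The normalizing constant is 0.02·0.69·0.94 + 0.69·0.69·0.06 + 0.47·0.31·0.94 + 0.82·0.31·0.06 = 0.193748
P(overnight rain | wet lawn) = 0.043818/0.193748 ≈ 0.2262

With the extra evidence:
Numerator (weight on configurations with overnight rain): 0.82·0.06 = 0.049200
The normalizing constant is 0.47·0.94 + 0.82·0.06 = 0.491000
P(overnight rain | wet lawn, sprinkler running) = 0.049200/0.491000 ≈ 0.1002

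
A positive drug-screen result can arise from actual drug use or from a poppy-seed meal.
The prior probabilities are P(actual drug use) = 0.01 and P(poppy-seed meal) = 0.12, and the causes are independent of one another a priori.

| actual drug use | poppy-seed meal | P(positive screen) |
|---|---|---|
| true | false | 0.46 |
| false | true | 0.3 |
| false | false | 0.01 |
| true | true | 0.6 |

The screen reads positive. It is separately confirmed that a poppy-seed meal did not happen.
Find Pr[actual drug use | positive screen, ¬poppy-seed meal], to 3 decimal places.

Pr[actual drug use | positive screen, ¬poppy-seed meal] ≈ 0.317

Enumerate both values of actual drug use and weight by the priors:
  P(positive screen | ¬poppy-seed meal) = 0.01×0.99 + 0.46×0.01
        = 0.009900 + 0.004600 = 0.014500
Keeping only the actual drug use-present terms gives 0.004600, so
  P(actual drug use | positive screen, ¬poppy-seed meal) = 0.004600 / 0.014500 ≈ 0.317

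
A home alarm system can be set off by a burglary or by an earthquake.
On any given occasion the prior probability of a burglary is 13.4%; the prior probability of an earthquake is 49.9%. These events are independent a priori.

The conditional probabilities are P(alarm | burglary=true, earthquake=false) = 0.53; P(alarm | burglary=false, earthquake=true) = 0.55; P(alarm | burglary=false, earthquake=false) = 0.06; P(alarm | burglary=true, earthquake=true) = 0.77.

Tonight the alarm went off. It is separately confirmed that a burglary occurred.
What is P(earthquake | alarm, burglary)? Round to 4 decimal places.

Sum P(alarm|·) weighted by the priors over both values of earthquake:
  P(alarm | burglary) = 0.53·0.501 + 0.77·0.499
        = 0.265530 + 0.384230 = 0.649760
The terms with earthquake present sum to 0.384230, so
  P(earthquake | alarm, burglary) = 0.384230 / 0.649760 ≈ 0.5913

P(earthquake | alarm, burglary) ≈ 0.5913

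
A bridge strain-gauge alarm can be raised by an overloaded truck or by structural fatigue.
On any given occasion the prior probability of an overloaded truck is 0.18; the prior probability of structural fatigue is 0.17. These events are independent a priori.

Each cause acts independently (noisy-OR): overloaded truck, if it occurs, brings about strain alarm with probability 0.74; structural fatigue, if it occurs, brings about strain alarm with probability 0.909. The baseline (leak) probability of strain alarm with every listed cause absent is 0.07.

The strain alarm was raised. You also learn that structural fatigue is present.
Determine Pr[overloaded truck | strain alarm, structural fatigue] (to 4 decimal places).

Pr[overloaded truck | strain alarm, structural fatigue] ≈ 0.1900

Under noisy-OR, P(strain alarm | causes) = 1 − (1−0.07)·∏(1−qᵢ) over the active causes.
Weight on overloaded truck=true, given the evidence: 0.977996×0.18 = 0.176039
Normalizer over all consistent configurations: 0.91537×0.82 + 0.977996×0.18 = 0.926642
P(overloaded truck | strain alarm, structural fatigue) = 0.176039/0.926642 ≈ 0.1900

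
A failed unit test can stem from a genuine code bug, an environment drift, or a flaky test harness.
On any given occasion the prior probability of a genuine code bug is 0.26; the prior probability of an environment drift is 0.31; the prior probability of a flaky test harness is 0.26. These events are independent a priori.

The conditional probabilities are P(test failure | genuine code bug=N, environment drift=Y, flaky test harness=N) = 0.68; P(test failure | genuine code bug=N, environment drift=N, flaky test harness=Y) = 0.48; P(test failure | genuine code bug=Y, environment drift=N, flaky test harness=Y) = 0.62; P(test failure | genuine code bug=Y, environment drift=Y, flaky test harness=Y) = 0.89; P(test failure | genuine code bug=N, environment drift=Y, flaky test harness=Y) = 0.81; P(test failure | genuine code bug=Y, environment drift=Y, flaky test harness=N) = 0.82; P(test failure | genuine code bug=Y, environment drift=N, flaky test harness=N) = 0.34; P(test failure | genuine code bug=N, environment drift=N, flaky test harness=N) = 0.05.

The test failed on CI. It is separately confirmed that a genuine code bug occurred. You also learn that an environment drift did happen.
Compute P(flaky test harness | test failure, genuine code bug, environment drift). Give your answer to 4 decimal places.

P(flaky test harness | test failure, genuine code bug, environment drift) ≈ 0.2761

Numerator (weight on configurations with flaky test harness): 0.89*0.26 = 0.231400
Denominator P(test failure | genuine code bug, environment drift): 0.82*0.74 + 0.89*0.26 = 0.838200
P(flaky test harness | test failure, genuine code bug, environment drift) = 0.231400/0.838200 ≈ 0.2761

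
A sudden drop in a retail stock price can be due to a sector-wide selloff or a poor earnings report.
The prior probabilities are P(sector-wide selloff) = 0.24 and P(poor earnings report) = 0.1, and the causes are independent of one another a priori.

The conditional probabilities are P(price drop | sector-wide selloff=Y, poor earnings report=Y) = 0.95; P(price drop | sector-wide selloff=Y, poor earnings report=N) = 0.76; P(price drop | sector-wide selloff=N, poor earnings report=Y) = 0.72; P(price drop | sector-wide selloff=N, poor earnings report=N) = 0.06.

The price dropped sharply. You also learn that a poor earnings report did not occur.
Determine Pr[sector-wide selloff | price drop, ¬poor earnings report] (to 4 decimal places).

P(price drop | ¬poor earnings report) = 0.06*0.76 + 0.76*0.24 = 0.045600 + 0.182400 = 0.228000
The sector-wide selloff-present share is 0.76*0.24 = 0.182400.
So P(sector-wide selloff | price drop, ¬poor earnings report) = 0.182400/0.228000 ≈ 0.8000.

Pr[sector-wide selloff | price drop, ¬poor earnings report] ≈ 0.8000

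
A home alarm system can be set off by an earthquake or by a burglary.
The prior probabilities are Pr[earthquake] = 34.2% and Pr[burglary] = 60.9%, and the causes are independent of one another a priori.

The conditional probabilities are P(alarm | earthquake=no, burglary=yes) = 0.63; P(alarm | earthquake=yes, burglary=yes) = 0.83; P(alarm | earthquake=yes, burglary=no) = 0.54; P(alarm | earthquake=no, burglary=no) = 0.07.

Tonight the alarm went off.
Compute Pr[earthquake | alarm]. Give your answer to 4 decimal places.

P(alarm) = 0.07·0.658·0.391 + 0.63·0.658·0.609 + 0.54·0.342·0.391 + 0.83·0.342·0.609 = 0.018009 + 0.252455 + 0.072210 + 0.172871 = 0.515545
Restricting to configurations with earthquake present: 0.072210 + 0.172871 = 0.245081.
So P(earthquake | alarm) = 0.245081/0.515545 ≈ 0.4754.

Pr[earthquake | alarm] ≈ 0.4754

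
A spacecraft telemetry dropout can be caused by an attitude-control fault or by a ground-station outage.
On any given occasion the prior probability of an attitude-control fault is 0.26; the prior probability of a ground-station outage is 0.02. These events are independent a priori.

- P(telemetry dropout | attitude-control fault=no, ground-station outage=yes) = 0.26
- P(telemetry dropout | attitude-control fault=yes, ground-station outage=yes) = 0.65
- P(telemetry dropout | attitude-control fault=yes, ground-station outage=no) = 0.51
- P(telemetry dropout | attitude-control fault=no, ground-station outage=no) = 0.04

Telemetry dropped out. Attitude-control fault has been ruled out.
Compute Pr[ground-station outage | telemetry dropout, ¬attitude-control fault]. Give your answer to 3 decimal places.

By total probability over both values of ground-station outage:
  P(telemetry dropout | ¬attitude-control fault) = 0.04*0.98 + 0.26*0.02
        = 0.039200 + 0.005200 = 0.044400
Configurations with ground-station outage contribute 0.005200, so
  P(ground-station outage | telemetry dropout, ¬attitude-control fault) = 0.005200 / 0.044400 ≈ 0.117

Pr[ground-station outage | telemetry dropout, ¬attitude-control fault] ≈ 0.117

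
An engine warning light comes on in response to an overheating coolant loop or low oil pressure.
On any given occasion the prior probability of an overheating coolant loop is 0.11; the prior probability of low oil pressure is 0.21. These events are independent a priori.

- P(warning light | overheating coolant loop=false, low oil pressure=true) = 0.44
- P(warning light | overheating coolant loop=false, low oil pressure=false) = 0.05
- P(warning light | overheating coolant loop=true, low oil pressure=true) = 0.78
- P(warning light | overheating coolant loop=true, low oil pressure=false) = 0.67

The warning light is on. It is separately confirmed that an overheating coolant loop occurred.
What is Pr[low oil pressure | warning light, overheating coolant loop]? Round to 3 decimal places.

P(warning light | overheating coolant loop) = 0.67*0.79 + 0.78*0.21 = 0.529300 + 0.163800 = 0.693100
Restricting to configurations with low oil pressure present: 0.78*0.21 = 0.163800.
Hence the posterior is 0.163800/0.693100 ≈ 0.236.

Pr[low oil pressure | warning light, overheating coolant loop] ≈ 0.236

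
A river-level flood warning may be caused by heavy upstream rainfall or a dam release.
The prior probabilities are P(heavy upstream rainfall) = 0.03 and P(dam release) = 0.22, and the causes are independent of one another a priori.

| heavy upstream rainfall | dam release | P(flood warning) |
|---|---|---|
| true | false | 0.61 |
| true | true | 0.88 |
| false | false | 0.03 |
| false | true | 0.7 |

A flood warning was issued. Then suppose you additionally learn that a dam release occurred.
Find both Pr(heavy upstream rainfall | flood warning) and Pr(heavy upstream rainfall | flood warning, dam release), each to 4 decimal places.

P(flood warning) = 0.03×0.97×0.78 + 0.7×0.97×0.22 + 0.61×0.03×0.78 + 0.88×0.03×0.22 = 0.022698 + 0.149380 + 0.014274 + 0.005808 = 0.192160
Of this, 0.020082 comes from 0.014274 + 0.005808 (the heavy upstream rainfall=true cases).
So P(heavy upstream rainfall | flood warning) = 0.020082/0.192160 ≈ 0.1045.

Now also conditioning on dam release=true:
Weight on heavy upstream rainfall=true, given the evidence: 0.88*0.03 = 0.026400
Normalizer over all consistent configurations: 0.7*0.97 + 0.88*0.03 = 0.705400
P(heavy upstream rainfall | flood warning, dam release) = 0.026400/0.705400 ≈ 0.0374
This is intercausal reasoning (explaining away): once dam release accounts for the flood warning, heavy upstream rainfall becomes less likely.

Pr(heavy upstream rainfall | flood warning) ≈ 0.1045; Pr(heavy upstream rainfall | flood warning, dam release) ≈ 0.0374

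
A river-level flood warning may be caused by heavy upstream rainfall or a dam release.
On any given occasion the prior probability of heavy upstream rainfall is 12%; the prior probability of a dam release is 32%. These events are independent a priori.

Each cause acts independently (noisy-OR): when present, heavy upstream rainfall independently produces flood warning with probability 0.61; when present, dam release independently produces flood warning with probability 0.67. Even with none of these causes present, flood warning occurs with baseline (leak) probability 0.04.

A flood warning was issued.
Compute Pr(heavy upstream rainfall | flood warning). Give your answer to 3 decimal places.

Under noisy-OR, P(flood warning | causes) = 1 − (1−0.04)·∏(1−qᵢ) over the active causes.
Enumerate the 4 (heavy upstream rainfall, dam release) configurations and weight by the priors:
  P(flood warning) = 0.04×0.88×0.68 + 0.6832×0.88×0.32 + 0.6256×0.12×0.68 + 0.876448×0.12×0.32
        = 0.023936 + 0.192389 + 0.051049 + 0.033656 = 0.301030
The terms with heavy upstream rainfall present sum to 0.084705, so
  P(heavy upstream rainfall | flood warning) = 0.084705 / 0.301030 ≈ 0.281

Pr(heavy upstream rainfall | flood warning) ≈ 0.281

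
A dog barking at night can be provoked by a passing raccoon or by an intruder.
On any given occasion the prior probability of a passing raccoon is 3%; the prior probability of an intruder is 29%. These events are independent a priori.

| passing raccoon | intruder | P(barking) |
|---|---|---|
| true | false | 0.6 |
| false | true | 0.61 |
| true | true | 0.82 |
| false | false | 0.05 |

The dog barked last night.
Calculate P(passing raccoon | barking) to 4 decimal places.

P(passing raccoon | barking) ≈ 0.0881

Enumerate the 4 (passing raccoon, intruder) configurations and weight by the priors:
  P(barking) = 0.05×0.97×0.71 + 0.61×0.97×0.29 + 0.6×0.03×0.71 + 0.82×0.03×0.29
        = 0.034435 + 0.171593 + 0.012780 + 0.007134 = 0.225942
Configurations with passing raccoon contribute 0.019914, so
  P(passing raccoon | barking) = 0.019914 / 0.225942 ≈ 0.0881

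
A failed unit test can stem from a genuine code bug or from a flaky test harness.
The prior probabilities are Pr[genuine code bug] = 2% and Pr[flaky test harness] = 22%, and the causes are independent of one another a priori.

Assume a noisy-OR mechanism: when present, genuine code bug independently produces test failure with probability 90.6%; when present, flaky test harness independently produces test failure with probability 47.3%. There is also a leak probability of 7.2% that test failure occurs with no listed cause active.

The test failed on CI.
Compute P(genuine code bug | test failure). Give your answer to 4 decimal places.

Under noisy-OR, P(test failure | causes) = 1 − (1−0.072)·∏(1−qᵢ) over the active causes.
P(test failure) = 0.072×0.98×0.78 + 0.510944×0.98×0.22 + 0.912768×0.02×0.78 + 0.954029×0.02×0.22 = 0.055037 + 0.110160 + 0.014239 + 0.004198 = 0.183634
Of this, 0.018437 comes from 0.014239 + 0.004198 (the genuine code bug=true cases).
P(genuine code bug | test failure) = 0.018437 / 0.183634 ≈ 0.1004

P(genuine code bug | test failure) ≈ 0.1004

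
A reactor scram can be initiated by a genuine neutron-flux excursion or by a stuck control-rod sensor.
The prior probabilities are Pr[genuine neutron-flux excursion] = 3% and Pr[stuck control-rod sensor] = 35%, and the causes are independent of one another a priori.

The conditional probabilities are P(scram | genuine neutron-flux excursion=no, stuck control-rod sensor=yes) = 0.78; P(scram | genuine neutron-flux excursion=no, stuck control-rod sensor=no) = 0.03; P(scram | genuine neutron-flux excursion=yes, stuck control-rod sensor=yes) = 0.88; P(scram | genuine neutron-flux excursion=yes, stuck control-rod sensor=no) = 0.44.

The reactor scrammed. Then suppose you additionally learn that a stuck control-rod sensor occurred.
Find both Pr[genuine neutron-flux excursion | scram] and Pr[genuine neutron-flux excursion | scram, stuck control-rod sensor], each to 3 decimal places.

Pr[genuine neutron-flux excursion | scram] ≈ 0.059; Pr[genuine neutron-flux excursion | scram, stuck control-rod sensor] ≈ 0.034

P(scram) = 0.03×0.97×0.65 + 0.78×0.97×0.35 + 0.44×0.03×0.65 + 0.88×0.03×0.35 = 0.018915 + 0.264810 + 0.008580 + 0.009240 = 0.301545
The genuine neutron-flux excursion-present share is 0.008580 + 0.009240 = 0.017820.
Hence the posterior is 0.017820/0.301545 ≈ 0.059.

With the extra evidence:
Sum P(scram|·) weighted by the priors over both values of genuine neutron-flux excursion:
  P(scram | stuck control-rod sensor) = 0.78·0.97 + 0.88·0.03
        = 0.756600 + 0.026400 = 0.783000
The terms with genuine neutron-flux excursion present sum to 0.026400, so
  P(genuine neutron-flux excursion | scram, stuck control-rod sensor) = 0.026400 / 0.783000 ≈ 0.034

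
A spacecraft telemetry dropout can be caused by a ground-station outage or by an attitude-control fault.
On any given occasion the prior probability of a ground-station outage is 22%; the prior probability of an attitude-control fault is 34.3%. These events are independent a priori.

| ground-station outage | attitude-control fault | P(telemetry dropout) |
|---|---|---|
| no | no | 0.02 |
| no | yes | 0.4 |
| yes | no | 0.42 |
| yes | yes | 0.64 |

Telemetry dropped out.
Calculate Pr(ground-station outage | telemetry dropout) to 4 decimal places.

Sum P(telemetry dropout|·) weighted by the priors over the 4 (ground-station outage, attitude-control fault) configurations:
  P(telemetry dropout) = 0.02·0.78·0.657 + 0.4·0.78·0.343 + 0.42·0.22·0.657 + 0.64·0.22·0.343
        = 0.010249 + 0.107016 + 0.060707 + 0.048294 = 0.226266
The terms with ground-station outage present sum to 0.109001, so
  P(ground-station outage | telemetry dropout) = 0.109001 / 0.226266 ≈ 0.4817

Pr(ground-station outage | telemetry dropout) ≈ 0.4817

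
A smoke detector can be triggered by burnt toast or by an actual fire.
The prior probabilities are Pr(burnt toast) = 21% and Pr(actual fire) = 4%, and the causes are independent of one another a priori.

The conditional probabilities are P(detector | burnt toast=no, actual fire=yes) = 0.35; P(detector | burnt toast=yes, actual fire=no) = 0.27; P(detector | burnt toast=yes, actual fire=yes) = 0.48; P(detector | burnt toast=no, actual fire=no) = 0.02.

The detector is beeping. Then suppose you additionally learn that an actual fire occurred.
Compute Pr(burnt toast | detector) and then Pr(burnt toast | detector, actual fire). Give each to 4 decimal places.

Weight on burnt toast=true, given the evidence: 0.054432 + 0.004032 = 0.058464
Normalizer over all consistent configurations: 0.02*0.79*0.96 + 0.35*0.79*0.04 + 0.27*0.21*0.96 + 0.48*0.21*0.04 = 0.084692
Posterior = 0.058464 / 0.084692 ≈ 0.6903

Now condition on the additional information:
By total probability over both values of burnt toast:
  P(detector | actual fire) = 0.35×0.79 + 0.48×0.21
        = 0.276500 + 0.100800 = 0.377300
Keeping only the burnt toast-present terms gives 0.100800, so
  P(burnt toast | detector, actual fire) = 0.100800 / 0.377300 ≈ 0.2672
This is intercausal reasoning (explaining away): once actual fire accounts for the detector, burnt toast becomes less likely.

Pr(burnt toast | detector) ≈ 0.6903; Pr(burnt toast | detector, actual fire) ≈ 0.2672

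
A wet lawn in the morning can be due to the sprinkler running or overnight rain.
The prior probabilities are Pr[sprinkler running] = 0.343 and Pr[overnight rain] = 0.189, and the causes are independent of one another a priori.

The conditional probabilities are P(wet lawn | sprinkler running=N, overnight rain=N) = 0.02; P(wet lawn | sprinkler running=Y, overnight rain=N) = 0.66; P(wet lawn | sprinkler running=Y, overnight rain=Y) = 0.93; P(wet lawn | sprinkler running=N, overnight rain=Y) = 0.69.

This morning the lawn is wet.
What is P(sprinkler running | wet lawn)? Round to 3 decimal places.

P(sprinkler running | wet lawn) ≈ 0.717

Sum P(wet lawn|·) weighted by the priors over the 4 (sprinkler running, overnight rain) configurations:
  P(wet lawn) = 0.02×0.657×0.811 + 0.69×0.657×0.189 + 0.66×0.343×0.811 + 0.93×0.343×0.189
        = 0.010657 + 0.085679 + 0.183594 + 0.060289 = 0.340219
Configurations with sprinkler running contribute 0.243883, so
  P(sprinkler running | wet lawn) = 0.243883 / 0.340219 ≈ 0.717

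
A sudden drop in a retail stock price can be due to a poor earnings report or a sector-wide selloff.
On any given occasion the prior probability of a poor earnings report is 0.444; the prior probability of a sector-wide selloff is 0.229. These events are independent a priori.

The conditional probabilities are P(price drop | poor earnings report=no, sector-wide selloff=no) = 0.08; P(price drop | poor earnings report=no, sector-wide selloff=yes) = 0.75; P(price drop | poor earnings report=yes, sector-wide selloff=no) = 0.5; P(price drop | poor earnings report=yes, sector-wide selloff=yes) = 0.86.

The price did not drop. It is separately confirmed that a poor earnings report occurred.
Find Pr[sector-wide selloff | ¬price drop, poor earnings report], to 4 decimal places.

Numerator (weight on configurations with sector-wide selloff): 0.14×0.229 = 0.032060
The normalizing constant is 0.5×0.771 + 0.14×0.229 = 0.417560
P(sector-wide selloff | ¬price drop, poor earnings report) = 0.032060/0.417560 ≈ 0.0768

Pr[sector-wide selloff | ¬price drop, poor earnings report] ≈ 0.0768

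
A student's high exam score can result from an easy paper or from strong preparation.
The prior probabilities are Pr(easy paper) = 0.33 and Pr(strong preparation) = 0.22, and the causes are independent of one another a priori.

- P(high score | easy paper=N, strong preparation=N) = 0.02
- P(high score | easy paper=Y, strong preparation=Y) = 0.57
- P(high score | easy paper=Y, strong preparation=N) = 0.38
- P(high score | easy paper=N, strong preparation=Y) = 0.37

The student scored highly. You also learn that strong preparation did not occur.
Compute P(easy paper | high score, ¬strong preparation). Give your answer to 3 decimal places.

P(easy paper | high score, ¬strong preparation) ≈ 0.903

Enumerate both values of easy paper and weight by the priors:
  P(high score | ¬strong preparation) = 0.02·0.67 + 0.38·0.33
        = 0.013400 + 0.125400 = 0.138800
Keeping only the easy paper-present terms gives 0.125400, so
  P(easy paper | high score, ¬strong preparation) = 0.125400 / 0.138800 ≈ 0.903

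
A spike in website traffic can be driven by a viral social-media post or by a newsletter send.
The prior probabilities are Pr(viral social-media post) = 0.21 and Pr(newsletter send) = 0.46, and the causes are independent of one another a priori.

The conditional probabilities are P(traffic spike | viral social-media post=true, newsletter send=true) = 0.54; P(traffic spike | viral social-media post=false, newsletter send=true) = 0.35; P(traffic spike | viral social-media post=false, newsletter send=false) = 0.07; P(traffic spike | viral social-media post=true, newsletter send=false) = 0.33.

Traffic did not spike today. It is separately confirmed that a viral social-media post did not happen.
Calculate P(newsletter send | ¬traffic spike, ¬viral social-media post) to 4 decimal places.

Numerator (weight on configurations with newsletter send): 0.65×0.46 = 0.299000
Normalizer over all consistent configurations: 0.93×0.54 + 0.65×0.46 = 0.801200
P(newsletter send | ¬traffic spike, ¬viral social-media post) = 0.299000/0.801200 ≈ 0.3732

P(newsletter send | ¬traffic spike, ¬viral social-media post) ≈ 0.3732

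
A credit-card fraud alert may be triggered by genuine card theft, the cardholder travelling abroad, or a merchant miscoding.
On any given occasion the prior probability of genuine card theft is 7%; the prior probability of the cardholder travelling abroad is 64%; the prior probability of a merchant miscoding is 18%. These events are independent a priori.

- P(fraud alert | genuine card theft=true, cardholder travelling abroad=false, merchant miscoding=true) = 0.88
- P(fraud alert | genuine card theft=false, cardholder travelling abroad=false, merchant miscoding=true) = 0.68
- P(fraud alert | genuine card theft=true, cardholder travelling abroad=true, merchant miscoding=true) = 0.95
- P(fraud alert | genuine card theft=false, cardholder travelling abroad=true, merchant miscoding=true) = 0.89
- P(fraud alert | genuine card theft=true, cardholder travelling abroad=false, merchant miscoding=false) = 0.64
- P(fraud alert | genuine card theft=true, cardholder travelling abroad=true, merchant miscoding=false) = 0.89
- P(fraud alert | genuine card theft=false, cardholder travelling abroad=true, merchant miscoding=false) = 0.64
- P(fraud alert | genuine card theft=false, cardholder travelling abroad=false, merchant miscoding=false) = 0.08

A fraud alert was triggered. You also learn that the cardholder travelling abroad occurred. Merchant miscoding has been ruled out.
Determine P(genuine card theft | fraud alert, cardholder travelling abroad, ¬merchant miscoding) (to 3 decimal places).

P(genuine card theft | fraud alert, cardholder travelling abroad, ¬merchant miscoding) ≈ 0.095

P(fraud alert | cardholder travelling abroad, ¬merchant miscoding) = 0.64×0.93 + 0.89×0.07 = 0.595200 + 0.062300 = 0.657500
Of this, 0.062300 comes from 0.89×0.07 (the genuine card theft=true cases).
P(genuine card theft | fraud alert, cardholder travelling abroad, ¬merchant miscoding) = 0.062300 / 0.657500 ≈ 0.095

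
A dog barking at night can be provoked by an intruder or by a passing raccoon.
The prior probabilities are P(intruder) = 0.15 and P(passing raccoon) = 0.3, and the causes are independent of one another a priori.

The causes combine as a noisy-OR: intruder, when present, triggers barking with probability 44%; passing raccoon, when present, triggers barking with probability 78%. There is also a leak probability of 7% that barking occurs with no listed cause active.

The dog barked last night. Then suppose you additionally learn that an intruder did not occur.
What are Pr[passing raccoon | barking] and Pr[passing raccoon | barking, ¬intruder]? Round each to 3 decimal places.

Under noisy-OR, P(barking | causes) = 1 − (1−0.07)·∏(1−qᵢ) over the active causes.
Weight on passing raccoon=true, given the evidence: 0.202827 + 0.039844 = 0.242671
The normalizing constant is 0.07·0.85·0.7 + 0.7954·0.85·0.3 + 0.4792·0.15·0.7 + 0.885424·0.15·0.3 = 0.334637
Posterior = 0.242671 / 0.334637 ≈ 0.725

Now condition on the additional information:
Sum P(barking|·) weighted by the priors over both values of passing raccoon:
  P(barking | ¬intruder) = 0.07*0.7 + 0.7954*0.3
        = 0.049000 + 0.238620 = 0.287620
The terms with passing raccoon present sum to 0.238620, so
  P(passing raccoon | barking, ¬intruder) = 0.238620 / 0.287620 ≈ 0.830
With intruder excluded, passing raccoon must carry more of the explanatory weight for the barking.

Pr[passing raccoon | barking] ≈ 0.725; Pr[passing raccoon | barking, ¬intruder] ≈ 0.830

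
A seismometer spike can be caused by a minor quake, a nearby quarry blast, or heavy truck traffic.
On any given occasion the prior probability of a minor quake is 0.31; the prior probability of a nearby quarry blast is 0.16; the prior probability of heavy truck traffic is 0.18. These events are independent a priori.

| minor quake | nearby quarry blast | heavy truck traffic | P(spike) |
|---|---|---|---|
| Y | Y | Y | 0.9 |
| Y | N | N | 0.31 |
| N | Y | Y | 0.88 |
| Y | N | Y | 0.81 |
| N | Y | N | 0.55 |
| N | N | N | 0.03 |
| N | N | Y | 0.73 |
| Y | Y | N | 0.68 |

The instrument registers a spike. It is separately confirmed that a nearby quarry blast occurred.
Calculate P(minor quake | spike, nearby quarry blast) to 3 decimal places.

Numerator (weight on configurations with minor quake): 0.172856 + 0.050220 = 0.223076
Denominator P(spike | nearby quarry blast): 0.55×0.69×0.82 + 0.88×0.69×0.18 + 0.68×0.31×0.82 + 0.9×0.31×0.18 = 0.643562
P(minor quake | spike, nearby quarry blast) = 0.223076/0.643562 ≈ 0.347

P(minor quake | spike, nearby quarry blast) ≈ 0.347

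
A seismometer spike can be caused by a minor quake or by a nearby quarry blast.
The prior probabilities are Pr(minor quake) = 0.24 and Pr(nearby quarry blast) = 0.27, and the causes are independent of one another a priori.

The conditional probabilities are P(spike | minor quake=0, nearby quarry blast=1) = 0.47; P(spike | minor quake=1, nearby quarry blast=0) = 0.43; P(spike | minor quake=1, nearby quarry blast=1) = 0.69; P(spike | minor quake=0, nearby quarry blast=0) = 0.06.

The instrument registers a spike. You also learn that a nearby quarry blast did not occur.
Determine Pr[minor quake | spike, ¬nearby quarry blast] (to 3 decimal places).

Pr[minor quake | spike, ¬nearby quarry blast] ≈ 0.694

P(spike | ¬nearby quarry blast) = 0.06*0.76 + 0.43*0.24 = 0.045600 + 0.103200 = 0.148800
Of this, 0.103200 comes from 0.43*0.24 (the minor quake=true cases).
So P(minor quake | spike, ¬nearby quarry blast) = 0.103200/0.148800 ≈ 0.694.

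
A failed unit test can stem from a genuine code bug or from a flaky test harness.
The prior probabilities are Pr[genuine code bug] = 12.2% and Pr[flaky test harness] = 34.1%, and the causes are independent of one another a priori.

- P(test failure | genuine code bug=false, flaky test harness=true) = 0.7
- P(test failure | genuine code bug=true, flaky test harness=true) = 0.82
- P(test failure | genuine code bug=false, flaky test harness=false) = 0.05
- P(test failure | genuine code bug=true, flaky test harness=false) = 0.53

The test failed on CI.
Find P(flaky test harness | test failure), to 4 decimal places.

P(flaky test harness | test failure) ≈ 0.7731

P(test failure) = 0.05·0.878·0.659 + 0.7·0.878·0.341 + 0.53·0.122·0.659 + 0.82·0.122·0.341 = 0.028930 + 0.209579 + 0.042611 + 0.034114 = 0.315234
Of this, 0.243693 comes from 0.209579 + 0.034114 (the flaky test harness=true cases).
So P(flaky test harness | test failure) = 0.243693/0.315234 ≈ 0.7731.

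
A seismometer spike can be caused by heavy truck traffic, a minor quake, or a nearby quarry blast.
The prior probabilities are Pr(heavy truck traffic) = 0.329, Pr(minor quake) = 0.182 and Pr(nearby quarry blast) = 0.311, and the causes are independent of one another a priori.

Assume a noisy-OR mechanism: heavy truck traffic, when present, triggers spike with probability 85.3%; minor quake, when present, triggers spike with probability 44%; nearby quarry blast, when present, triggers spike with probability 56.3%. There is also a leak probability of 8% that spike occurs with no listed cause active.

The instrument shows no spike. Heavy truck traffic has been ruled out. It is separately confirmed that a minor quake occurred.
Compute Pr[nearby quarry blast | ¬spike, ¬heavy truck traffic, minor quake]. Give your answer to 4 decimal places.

Pr[nearby quarry blast | ¬spike, ¬heavy truck traffic, minor quake] ≈ 0.1648

Under noisy-OR, P(spike | causes) = 1 − (1−0.08)·∏(1−qᵢ) over the active causes.
By total probability over both values of nearby quarry blast:
  P(¬spike | ¬heavy truck traffic, minor quake) = 0.5152*0.689 + 0.225142*0.311
        = 0.354973 + 0.070019 = 0.424992
Configurations with nearby quarry blast contribute 0.070019, so
  P(nearby quarry blast | ¬spike, ¬heavy truck traffic, minor quake) = 0.070019 / 0.424992 ≈ 0.1648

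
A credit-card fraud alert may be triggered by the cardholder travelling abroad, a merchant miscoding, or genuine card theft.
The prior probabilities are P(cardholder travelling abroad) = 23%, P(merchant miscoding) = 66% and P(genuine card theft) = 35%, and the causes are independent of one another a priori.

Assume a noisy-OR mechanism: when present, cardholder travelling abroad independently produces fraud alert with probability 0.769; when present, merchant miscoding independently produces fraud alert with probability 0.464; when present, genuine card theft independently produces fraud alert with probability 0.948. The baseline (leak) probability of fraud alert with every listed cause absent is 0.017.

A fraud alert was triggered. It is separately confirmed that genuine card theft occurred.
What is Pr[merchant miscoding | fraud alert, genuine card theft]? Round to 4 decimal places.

Pr[merchant miscoding | fraud alert, genuine card theft] ≈ 0.6645

Under noisy-OR, P(fraud alert | causes) = 1 − (1−0.017)·∏(1−qᵢ) over the active causes.
P(fraud alert | genuine card theft) = 0.948884*0.77*0.34 + 0.972602*0.77*0.66 + 0.988192*0.23*0.34 + 0.993671*0.23*0.66 = 0.248418 + 0.494276 + 0.077277 + 0.150839 = 0.970810
Restricting to configurations with merchant miscoding present: 0.494276 + 0.150839 = 0.645115.
Hence the posterior is 0.645115/0.970810 ≈ 0.6645.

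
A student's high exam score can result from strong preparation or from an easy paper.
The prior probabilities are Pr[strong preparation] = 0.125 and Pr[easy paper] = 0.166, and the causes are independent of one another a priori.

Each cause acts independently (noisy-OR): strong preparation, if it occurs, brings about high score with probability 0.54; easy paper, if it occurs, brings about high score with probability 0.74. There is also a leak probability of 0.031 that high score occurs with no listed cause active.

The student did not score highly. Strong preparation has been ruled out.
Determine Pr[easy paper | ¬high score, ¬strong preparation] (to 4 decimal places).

Under noisy-OR, P(high score | causes) = 1 − (1−0.031)·∏(1−qᵢ) over the active causes.
Sum P(¬high score|·) weighted by the priors over both values of easy paper:
  P(¬high score | ¬strong preparation) = 0.969·0.834 + 0.25194·0.166
        = 0.808146 + 0.041822 = 0.849968
Keeping only the easy paper-present terms gives 0.041822, so
  P(easy paper | ¬high score, ¬strong preparation) = 0.041822 / 0.849968 ≈ 0.0492

Pr[easy paper | ¬high score, ¬strong preparation] ≈ 0.0492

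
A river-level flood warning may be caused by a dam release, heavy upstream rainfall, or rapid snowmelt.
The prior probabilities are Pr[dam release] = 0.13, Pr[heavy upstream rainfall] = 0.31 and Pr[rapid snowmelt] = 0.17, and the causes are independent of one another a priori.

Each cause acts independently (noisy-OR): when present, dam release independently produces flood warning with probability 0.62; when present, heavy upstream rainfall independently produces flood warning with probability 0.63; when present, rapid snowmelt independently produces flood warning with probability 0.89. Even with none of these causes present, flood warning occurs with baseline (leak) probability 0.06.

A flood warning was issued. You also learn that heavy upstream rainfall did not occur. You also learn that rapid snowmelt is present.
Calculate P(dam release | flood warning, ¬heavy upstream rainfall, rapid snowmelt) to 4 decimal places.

P(dam release | flood warning, ¬heavy upstream rainfall, rapid snowmelt) ≈ 0.1380

Under noisy-OR, P(flood warning | causes) = 1 − (1−0.06)·∏(1−qᵢ) over the active causes.
P(flood warning | ¬heavy upstream rainfall, rapid snowmelt) = 0.8966*0.87 + 0.960708*0.13 = 0.780042 + 0.124892 = 0.904934
Restricting to configurations with dam release present: 0.960708*0.13 = 0.124892.
P(dam release | flood warning, ¬heavy upstream rainfall, rapid snowmelt) = 0.124892 / 0.904934 ≈ 0.1380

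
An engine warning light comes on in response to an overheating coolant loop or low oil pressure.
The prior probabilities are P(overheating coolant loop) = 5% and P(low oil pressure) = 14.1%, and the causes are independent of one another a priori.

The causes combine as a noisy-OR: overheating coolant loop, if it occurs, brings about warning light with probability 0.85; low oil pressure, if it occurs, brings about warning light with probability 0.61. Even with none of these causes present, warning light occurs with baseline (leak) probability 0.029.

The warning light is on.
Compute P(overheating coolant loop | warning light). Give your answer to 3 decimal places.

P(overheating coolant loop | warning light) ≈ 0.289

Under noisy-OR, P(warning light | causes) = 1 − (1−0.029)·∏(1−qᵢ) over the active causes.
By total probability over the 4 (overheating coolant loop, low oil pressure) configurations:
  P(warning light) = 0.029·0.95·0.859 + 0.62131·0.95·0.141 + 0.85435·0.05·0.859 + 0.943196·0.05·0.141
        = 0.023665 + 0.083224 + 0.036694 + 0.006650 = 0.150233
Configurations with overheating coolant loop contribute 0.043344, so
  P(overheating coolant loop | warning light) = 0.043344 / 0.150233 ≈ 0.289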